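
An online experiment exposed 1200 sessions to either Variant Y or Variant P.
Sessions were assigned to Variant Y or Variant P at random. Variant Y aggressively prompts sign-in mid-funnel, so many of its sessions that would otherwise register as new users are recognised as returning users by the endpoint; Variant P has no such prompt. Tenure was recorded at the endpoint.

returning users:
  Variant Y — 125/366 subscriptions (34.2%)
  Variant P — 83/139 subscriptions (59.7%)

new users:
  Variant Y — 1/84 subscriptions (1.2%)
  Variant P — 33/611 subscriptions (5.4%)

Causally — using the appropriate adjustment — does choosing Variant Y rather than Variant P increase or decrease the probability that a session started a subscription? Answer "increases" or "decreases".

Variant P is higher inside every user tenure stratum but Variant Y is higher in aggregate. Whether to stratify depends on how user tenure relates to the variant.
The distribution of user tenure is itself part of what the variant does — it is an intermediate outcome. Holding it fixed would remove that part of the effect; the total effect is the pooled difference.
Pooled: Variant Y 28.0% vs Variant P 15.5%; Variant Y is higher overall.

increases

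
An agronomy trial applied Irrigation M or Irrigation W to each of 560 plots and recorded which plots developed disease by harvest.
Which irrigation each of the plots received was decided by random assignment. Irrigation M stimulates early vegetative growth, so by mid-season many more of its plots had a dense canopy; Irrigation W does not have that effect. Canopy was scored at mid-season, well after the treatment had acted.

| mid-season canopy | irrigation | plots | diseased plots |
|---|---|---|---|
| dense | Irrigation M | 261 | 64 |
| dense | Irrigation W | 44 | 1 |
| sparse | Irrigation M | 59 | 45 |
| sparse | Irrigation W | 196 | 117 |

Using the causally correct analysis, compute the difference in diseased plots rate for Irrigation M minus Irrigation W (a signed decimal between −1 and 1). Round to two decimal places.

-0.15

Mid-season canopy lies on the pathway irrigation → mid-season canopy → outcome, so adjusting for it blocks the indirect effect. For the total causal effect of irrigation, use the unadjusted pooled rates.
The causal difference is the pooled difference: 0.341 − 0.492 = -0.151.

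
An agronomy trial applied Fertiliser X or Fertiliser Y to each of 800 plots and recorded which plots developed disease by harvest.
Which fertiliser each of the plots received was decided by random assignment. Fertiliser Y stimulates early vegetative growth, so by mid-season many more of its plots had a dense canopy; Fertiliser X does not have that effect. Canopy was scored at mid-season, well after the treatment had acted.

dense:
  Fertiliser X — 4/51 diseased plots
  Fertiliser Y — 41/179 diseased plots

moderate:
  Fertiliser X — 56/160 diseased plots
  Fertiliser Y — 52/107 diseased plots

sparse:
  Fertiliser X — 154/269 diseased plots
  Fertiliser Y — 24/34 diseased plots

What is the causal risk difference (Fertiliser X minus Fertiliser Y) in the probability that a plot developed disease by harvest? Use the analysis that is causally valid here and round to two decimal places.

+0.08

Mid-season canopy is downstream of the fertiliser. One should not condition on a consequence of treatment, so the overall rates are the right comparison.
The causal difference is the pooled difference: 0.446 − 0.366 = +0.080.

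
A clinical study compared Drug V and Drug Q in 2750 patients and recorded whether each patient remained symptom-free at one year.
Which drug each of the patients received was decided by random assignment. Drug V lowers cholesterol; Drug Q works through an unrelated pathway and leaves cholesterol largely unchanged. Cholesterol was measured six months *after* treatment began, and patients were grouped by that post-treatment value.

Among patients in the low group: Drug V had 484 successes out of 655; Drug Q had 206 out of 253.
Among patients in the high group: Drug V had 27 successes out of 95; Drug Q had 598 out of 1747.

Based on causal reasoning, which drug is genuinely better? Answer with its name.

Stratifying would compare drugs among patients the drugs themselves sorted into cholesterol groups — a form of selection on an intermediate. The unconditioned pooled rates give the total causal effect.
Pooled: Drug V 68.1% vs Drug Q 40.2%; Drug V is higher overall.

Drug V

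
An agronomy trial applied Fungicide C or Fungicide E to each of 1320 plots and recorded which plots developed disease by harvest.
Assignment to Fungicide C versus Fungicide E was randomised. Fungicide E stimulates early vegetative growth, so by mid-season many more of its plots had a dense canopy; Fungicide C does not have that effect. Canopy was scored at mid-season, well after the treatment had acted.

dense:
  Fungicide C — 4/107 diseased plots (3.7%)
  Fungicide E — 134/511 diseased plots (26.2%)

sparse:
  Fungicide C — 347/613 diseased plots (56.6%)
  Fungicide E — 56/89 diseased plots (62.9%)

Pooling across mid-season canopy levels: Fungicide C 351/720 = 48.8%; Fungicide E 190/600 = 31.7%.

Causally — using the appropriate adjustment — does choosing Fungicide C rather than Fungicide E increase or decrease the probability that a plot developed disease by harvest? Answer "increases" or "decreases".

increases

Fungicide C is lower inside every mid-season canopy stratum but Fungicide E is lower in aggregate. Whether to stratify depends on how mid-season canopy relates to the fungicide.
Mid-season canopy is recorded after the fungicide and is itself shifted by it — it sits on the causal path from fungicide to outcome. Conditioning on a mediator would strip out part of the effect we want; the pooled comparison gives the total causal effect.
Pooled: Fungicide C 48.8% vs Fungicide E 31.7%; Fungicide E is lower overall.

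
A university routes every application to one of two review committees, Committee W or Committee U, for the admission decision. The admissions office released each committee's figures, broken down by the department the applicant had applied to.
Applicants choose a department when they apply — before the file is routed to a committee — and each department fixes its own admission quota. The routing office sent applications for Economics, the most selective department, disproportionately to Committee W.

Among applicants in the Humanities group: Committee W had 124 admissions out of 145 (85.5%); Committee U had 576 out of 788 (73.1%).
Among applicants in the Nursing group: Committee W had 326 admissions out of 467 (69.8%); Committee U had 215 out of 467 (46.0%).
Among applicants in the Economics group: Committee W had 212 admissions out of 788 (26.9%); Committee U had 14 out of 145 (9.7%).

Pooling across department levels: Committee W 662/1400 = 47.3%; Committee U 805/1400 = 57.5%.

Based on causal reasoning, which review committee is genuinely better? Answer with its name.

Committee W

Nothing the review committee does changes department; the imbalance is an allocation artefact. With department also predicting the outcome, the pooled figure is confounded, and the within-stratum comparison is the causal one.
Within each level — Humanities: 85.5% vs 73.1%; Nursing: 69.8% vs 46.0%; Economics: 26.9% vs 9.7% — Committee W is higher every time.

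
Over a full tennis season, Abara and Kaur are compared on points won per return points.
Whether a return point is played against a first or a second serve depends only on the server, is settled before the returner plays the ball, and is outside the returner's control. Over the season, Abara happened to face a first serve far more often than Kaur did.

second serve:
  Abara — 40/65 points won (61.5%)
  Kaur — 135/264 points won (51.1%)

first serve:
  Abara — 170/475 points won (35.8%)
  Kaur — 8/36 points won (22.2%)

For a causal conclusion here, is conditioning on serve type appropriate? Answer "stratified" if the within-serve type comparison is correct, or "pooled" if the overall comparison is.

stratified

Serve type differs across players for reasons unrelated to any effect of the player itself, and it separately predicts the outcome — a classic confounder. We must compare within serve type levels.
Within each level — second serve: 61.5% vs 51.1%; first serve: 35.8% vs 22.2% — Abara is higher every time.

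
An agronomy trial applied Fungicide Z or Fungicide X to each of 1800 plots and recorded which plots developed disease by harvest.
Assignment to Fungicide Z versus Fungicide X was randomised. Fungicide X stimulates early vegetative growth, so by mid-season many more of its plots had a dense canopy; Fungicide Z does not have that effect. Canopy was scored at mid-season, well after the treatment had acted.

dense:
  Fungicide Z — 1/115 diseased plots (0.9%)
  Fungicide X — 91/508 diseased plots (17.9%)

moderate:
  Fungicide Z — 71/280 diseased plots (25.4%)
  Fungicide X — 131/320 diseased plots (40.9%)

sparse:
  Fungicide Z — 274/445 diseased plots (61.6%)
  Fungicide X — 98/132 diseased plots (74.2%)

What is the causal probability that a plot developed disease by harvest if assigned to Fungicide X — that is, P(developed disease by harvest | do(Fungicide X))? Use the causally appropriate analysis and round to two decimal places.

Fungicide Z is lower inside every mid-season canopy stratum but Fungicide X is lower in aggregate. Whether to stratify depends on how mid-season canopy relates to the fungicide.
Mid-season canopy here is a post-treatment variable shaped by the fungicide; conditioning on it would introduce bias rather than remove it. The overall comparison is the causal one.
So P(outcome | do(Fungicide X)) is just the pooled rate for Fungicide X: 320/960 = 0.333.

0.33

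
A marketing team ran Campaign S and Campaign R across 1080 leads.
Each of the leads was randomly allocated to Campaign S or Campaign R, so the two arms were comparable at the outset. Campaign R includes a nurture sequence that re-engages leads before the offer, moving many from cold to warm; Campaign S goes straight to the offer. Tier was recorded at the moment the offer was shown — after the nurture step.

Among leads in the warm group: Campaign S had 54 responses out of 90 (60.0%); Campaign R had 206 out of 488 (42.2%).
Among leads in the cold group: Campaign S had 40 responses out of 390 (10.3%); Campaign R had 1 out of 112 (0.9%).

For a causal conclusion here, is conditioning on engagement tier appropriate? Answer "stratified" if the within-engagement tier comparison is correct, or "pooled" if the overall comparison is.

Engagement tier is recorded after the campaign and is itself shifted by it — it sits on the causal path from campaign to outcome. Conditioning on a mediator would strip out part of the effect we want; the pooled comparison gives the total causal effect.
Pooled: Campaign S 19.6% vs Campaign R 34.5%; Campaign R is higher overall.

pooled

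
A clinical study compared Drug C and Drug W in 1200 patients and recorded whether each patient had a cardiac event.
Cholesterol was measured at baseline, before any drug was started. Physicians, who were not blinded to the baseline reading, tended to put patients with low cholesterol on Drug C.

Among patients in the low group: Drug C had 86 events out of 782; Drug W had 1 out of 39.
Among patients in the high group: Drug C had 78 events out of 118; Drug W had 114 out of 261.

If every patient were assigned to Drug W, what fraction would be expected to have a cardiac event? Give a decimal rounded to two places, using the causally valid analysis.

Cholesterol satisfies the back-door criterion: it is not a descendant of the drug, and it blocks the spurious path from drug to outcome. Adjusting for it (i.e., using the within-cholesterol rates) gives the causal effect.
Standardising Drug W to the population cholesterol mix: 0.684·1/39 + 0.316·114/261 = 0.155.

0.16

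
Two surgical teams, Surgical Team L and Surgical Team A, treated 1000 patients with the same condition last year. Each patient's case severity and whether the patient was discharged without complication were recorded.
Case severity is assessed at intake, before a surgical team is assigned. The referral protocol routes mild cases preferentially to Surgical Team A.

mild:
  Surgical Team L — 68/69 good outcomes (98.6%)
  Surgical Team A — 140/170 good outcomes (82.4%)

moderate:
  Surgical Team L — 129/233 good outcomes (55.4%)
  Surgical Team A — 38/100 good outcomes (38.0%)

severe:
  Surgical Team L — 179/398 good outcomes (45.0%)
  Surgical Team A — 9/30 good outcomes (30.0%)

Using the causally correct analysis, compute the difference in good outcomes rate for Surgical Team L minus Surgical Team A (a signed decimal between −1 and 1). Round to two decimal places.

Here case severity is a common cause — it drives both which surgical team a case falls under and the outcome. The crude comparison mixes populations; the stratum-specific rates are the causally relevant ones.
Adjusting over the population distribution of case severity: 0.239·(0.986−0.824) + 0.333·(0.554−0.380) + 0.428·(0.450−0.300) = +0.161.

+0.16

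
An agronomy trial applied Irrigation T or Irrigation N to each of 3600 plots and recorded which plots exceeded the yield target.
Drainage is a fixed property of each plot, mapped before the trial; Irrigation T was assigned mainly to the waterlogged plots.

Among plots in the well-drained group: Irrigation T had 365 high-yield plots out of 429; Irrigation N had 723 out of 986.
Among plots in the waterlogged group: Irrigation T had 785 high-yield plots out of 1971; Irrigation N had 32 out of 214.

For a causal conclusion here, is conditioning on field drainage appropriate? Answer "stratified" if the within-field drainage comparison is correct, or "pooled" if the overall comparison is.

stratified

The field drainage-specific comparison favours Irrigation T throughout, but the pooled figures favour Irrigation N. The question is whether to condition on field drainage.
Nothing the irrigation does changes field drainage; the imbalance is an allocation artefact. With field drainage also predicting the outcome, the pooled figure is confounded, and the within-stratum comparison is the causal one.
Within each level — well-drained: 85.1% vs 73.3%; waterlogged: 39.8% vs 15.0% — Irrigation T is higher every time.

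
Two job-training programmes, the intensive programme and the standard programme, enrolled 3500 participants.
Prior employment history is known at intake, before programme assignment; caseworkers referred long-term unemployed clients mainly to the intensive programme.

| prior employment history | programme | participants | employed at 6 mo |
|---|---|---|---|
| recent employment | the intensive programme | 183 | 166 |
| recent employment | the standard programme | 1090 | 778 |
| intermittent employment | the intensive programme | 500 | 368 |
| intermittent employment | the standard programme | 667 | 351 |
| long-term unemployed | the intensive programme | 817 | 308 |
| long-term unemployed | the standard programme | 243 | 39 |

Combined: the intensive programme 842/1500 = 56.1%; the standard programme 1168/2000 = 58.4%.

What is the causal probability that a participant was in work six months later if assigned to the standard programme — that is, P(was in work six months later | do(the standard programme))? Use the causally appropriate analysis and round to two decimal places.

0.48

Prior employment history is set before the programme has any effect — it is not caused by the programme — and it independently drives the outcome. That makes it a confounder, so the causal comparison is within prior employment history levels.
Standardising the standard programme to the population prior employment history mix: 0.364·778/1090 + 0.333·351/667 + 0.303·39/243 = 0.484.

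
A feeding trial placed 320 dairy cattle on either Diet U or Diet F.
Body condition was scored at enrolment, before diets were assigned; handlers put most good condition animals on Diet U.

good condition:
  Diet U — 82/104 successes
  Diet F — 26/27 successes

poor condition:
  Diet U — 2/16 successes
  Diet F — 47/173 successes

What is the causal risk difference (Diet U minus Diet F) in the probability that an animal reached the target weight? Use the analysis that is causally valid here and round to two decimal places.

Starting body condition differs across diets for reasons unrelated to any effect of the diet itself, and it separately predicts the outcome — a classic confounder. We must compare within starting body condition levels.
Adjusting over the population distribution of starting body condition: 0.409·(0.788−0.963) + 0.591·(0.125−0.272) = -0.158.

-0.16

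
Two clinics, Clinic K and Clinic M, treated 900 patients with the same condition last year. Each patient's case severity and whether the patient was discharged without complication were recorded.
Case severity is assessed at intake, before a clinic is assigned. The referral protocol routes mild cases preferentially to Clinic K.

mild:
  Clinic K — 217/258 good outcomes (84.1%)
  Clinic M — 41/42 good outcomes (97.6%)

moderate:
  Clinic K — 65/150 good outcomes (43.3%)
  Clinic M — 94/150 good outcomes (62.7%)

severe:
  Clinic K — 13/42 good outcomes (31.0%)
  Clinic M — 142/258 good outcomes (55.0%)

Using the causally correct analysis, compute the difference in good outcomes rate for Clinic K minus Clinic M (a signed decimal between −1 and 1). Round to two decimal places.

The case severity-specific comparison favours Clinic M throughout, but the pooled figures favour Clinic K. The question is whether to condition on case severity.
Since case severity is a pre-existing factor (not a product of the clinic) and it affects the outcome on its own, it is a confounder. The stratified rates, not the pooled rate, identify the causal effect.
Adjusting over the population distribution of case severity: 0.333·(0.841−0.976) + 0.333·(0.433−0.627) + 0.333·(0.310−0.550) = -0.190.

-0.19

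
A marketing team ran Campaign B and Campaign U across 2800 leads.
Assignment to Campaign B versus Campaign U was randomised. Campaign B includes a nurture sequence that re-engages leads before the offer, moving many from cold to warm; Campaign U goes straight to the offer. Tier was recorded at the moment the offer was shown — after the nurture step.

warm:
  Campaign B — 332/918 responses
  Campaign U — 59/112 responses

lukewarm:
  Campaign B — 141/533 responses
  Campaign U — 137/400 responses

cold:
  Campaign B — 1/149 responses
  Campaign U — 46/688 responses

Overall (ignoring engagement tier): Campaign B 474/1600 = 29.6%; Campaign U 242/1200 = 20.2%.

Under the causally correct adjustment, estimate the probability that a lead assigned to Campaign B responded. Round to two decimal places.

Engagement tier is downstream of the campaign. One should not condition on a consequence of treatment, so the overall rates are the right comparison.
So P(outcome | do(Campaign B)) is just the pooled rate for Campaign B: 474/1600 = 0.296.

0.30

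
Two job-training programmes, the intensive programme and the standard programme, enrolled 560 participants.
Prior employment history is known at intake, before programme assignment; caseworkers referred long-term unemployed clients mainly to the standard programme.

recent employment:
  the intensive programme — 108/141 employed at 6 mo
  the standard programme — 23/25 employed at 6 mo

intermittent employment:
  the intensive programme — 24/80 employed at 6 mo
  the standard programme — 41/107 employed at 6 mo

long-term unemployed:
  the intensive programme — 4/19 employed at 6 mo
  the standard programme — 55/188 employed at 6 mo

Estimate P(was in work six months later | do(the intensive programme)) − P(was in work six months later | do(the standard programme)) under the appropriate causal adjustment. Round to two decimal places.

-0.10

Prior employment history differs across programmes for reasons unrelated to any effect of the programme itself, and it separately predicts the outcome — a classic confounder. We must compare within prior employment history levels.
Adjusting over the population distribution of prior employment history: 0.296·(0.766−0.920) + 0.334·(0.300−0.383) + 0.370·(0.211−0.293) = -0.104.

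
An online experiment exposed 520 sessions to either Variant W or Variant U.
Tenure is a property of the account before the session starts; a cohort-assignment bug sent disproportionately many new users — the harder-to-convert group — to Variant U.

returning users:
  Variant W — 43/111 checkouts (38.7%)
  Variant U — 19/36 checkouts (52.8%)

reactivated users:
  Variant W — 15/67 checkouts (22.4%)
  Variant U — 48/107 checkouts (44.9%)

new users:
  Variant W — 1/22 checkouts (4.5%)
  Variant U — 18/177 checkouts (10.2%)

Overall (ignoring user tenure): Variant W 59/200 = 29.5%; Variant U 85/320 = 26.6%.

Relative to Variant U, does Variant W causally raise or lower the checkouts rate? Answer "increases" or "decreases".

Since user tenure is a pre-existing factor (not a product of the variant) and it affects the outcome on its own, it is a confounder. The stratified rates, not the pooled rate, identify the causal effect.
Within each level — returning users: 38.7% vs 52.8%; reactivated users: 22.4% vs 44.9%; new users: 4.5% vs 10.2% — Variant U is higher every time.

decreases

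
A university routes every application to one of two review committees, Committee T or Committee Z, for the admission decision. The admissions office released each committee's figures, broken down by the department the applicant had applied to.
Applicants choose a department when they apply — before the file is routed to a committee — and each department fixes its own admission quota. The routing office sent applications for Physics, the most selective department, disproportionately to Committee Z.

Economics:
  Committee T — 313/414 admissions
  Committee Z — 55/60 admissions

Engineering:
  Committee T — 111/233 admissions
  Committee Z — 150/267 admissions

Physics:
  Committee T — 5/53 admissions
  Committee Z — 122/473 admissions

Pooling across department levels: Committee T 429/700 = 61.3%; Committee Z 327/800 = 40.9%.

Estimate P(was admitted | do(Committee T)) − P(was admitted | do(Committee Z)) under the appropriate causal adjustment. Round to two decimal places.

The department-specific comparison favours Committee Z throughout, but the pooled figures favour Committee T. The question is whether to condition on department.
The imbalance in department arose from how applicants were allocated, not from anything the review committee did; and department independently affects the outcome. The pooled gap is confounded — condition on department.
Adjusting over the population distribution of department: 0.316·(0.756−0.917) + 0.333·(0.476−0.562) + 0.351·(0.094−0.258) = -0.137.

-0.14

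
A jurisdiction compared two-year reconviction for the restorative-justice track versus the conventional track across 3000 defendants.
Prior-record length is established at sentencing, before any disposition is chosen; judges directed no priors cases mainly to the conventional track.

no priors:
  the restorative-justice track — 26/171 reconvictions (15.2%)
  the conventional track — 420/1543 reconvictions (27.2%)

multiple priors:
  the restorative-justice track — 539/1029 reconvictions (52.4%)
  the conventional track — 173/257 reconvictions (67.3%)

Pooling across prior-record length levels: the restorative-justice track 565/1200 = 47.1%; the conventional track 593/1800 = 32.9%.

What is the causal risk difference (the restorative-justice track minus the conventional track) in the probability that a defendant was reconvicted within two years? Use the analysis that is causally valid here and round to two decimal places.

Prior-record length is set before the disposition has any effect — it is not caused by the disposition — and it independently drives the outcome. That makes it a confounder, so the causal comparison is within prior-record length levels.
Adjusting over the population distribution of prior-record length: 0.571·(0.152−0.272) + 0.429·(0.524−0.673) = -0.133.

-0.13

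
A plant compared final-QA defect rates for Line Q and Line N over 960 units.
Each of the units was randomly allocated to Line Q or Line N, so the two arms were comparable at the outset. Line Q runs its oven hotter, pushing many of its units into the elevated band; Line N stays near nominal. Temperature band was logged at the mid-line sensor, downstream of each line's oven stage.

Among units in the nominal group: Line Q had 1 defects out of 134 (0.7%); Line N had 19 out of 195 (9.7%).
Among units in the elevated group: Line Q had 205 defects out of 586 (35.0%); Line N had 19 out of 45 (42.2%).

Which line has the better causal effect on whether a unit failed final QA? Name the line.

The distribution of in-process temperature band is itself part of what the line does — it is an intermediate outcome. Holding it fixed would remove that part of the effect; the total effect is the pooled difference.
Pooled: Line Q 28.6% vs Line N 15.8%; Line N is lower overall.

Line N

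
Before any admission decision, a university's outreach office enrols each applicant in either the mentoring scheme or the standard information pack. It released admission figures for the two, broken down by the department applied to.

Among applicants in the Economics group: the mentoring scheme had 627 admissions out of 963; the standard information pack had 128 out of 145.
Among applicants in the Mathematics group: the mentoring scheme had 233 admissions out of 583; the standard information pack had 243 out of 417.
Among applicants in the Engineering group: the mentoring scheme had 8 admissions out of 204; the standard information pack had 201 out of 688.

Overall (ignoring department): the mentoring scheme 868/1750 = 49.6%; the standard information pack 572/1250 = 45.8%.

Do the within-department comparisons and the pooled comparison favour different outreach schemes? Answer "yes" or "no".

Within each department level (Economics 65.1% vs 88.3%; Mathematics 40.0% vs 58.3%; Engineering 3.9% vs 29.2%), the standard information pack has the higher rate every time. Pooled: 49.6% vs 45.8% — the mentoring scheme has the higher rate overall. The two comparisons disagree.

yes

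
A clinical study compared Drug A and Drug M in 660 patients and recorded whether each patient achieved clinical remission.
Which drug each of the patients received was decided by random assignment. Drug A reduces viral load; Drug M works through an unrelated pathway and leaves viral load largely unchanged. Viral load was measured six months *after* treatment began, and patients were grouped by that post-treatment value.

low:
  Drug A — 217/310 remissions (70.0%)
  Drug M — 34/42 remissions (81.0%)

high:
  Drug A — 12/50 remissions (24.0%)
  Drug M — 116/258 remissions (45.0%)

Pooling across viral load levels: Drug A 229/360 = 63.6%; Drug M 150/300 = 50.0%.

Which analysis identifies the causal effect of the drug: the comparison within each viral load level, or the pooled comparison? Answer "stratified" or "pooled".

The viral load-specific comparison favours Drug M throughout, but the pooled figures favour Drug A. The question is whether to condition on viral load.
Because the drug influences viral load, viral load is a post-treatment mediator, not a confounder. Stratifying on it would bias the estimate; the causal effect is the crude pooled difference.
Pooled: Drug A 63.6% vs Drug M 50.0%; Drug A is higher overall.

pooled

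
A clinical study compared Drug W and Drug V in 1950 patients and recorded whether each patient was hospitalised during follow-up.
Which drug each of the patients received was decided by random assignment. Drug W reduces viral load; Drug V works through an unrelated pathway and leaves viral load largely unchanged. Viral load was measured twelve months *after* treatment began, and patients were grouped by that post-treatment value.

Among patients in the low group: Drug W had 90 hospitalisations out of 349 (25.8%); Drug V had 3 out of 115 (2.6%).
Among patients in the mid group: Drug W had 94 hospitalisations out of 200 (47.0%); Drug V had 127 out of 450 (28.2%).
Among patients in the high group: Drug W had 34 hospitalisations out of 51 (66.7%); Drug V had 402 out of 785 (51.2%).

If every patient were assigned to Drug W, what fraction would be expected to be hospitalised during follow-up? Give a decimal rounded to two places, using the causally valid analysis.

0.36

Viral load is downstream of the drug. One should not condition on a consequence of treatment, so the overall rates are the right comparison.
So P(outcome | do(Drug W)) is just the pooled rate for Drug W: 218/600 = 0.363.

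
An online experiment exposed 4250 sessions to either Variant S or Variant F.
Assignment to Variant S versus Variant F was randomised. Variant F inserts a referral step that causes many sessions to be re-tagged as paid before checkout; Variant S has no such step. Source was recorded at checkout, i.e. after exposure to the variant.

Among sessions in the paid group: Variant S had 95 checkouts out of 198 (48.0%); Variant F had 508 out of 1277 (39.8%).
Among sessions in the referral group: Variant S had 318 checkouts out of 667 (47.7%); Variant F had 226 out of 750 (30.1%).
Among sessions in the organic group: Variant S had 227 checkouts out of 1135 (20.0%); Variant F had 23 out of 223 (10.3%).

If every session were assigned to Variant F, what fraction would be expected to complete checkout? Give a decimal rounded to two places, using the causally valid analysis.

0.34

Within every traffic source level Variant S has the higher rate, yet pooled Variant F does — Simpson's reversal.
Traffic source is downstream of the variant. One should not condition on a consequence of treatment, so the overall rates are the right comparison.
So P(outcome | do(Variant F)) is just the pooled rate for Variant F: 757/2250 = 0.336.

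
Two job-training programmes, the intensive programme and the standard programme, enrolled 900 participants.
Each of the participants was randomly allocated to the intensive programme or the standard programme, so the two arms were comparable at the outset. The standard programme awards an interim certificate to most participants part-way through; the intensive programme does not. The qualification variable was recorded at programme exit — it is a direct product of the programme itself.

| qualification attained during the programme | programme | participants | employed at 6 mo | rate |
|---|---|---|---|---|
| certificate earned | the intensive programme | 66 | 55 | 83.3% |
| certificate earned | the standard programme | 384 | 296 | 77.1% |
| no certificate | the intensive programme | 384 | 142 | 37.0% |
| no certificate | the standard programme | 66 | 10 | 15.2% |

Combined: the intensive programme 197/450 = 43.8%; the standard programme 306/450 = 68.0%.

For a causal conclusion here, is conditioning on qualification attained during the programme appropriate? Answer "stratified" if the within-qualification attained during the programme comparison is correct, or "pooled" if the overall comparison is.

pooled

Qualification attained during the programme here is a post-treatment variable shaped by the programme; conditioning on it would introduce bias rather than remove it. The overall comparison is the causal one.
Pooled: the intensive programme 43.8% vs the standard programme 68.0%; the standard programme is higher overall.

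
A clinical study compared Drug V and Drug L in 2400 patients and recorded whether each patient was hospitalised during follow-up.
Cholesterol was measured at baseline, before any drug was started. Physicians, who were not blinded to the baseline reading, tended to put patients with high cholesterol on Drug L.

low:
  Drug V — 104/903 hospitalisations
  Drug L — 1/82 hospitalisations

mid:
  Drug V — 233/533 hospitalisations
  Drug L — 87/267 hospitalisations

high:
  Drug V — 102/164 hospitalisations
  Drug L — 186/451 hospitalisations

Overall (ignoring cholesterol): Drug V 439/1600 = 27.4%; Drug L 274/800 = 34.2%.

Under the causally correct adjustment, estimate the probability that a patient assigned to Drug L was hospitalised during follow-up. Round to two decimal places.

Here cholesterol is a common cause — it drives both which drug a case falls under and the outcome. The crude comparison mixes populations; the stratum-specific rates are the causally relevant ones.
Standardising Drug L to the population cholesterol mix: 0.410·1/82 + 0.333·87/267 + 0.256·186/451 = 0.219.

0.22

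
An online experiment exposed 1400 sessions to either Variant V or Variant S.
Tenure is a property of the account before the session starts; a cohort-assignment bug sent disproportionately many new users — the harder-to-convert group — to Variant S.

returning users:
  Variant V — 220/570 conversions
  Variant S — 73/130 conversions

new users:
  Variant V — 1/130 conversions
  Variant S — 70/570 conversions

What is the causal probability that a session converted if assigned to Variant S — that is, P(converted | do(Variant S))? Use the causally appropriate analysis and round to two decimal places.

0.34

User tenure differs across variants for reasons unrelated to any effect of the variant itself, and it separately predicts the outcome — a classic confounder. We must compare within user tenure levels.
Standardising Variant S to the population user tenure mix: 0.500·73/130 + 0.500·70/570 = 0.342.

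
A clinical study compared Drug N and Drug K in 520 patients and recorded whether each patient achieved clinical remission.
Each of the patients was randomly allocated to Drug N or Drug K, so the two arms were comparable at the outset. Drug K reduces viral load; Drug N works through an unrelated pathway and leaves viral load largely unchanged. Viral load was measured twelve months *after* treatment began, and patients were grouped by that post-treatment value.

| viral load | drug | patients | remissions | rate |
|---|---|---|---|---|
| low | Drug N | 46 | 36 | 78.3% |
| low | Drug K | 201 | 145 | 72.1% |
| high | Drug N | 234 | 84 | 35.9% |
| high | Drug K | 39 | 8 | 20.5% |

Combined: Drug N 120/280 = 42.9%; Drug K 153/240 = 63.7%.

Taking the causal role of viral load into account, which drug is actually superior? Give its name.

Viral load is recorded after the drug and is itself shifted by it — it sits on the causal path from drug to outcome. Conditioning on a mediator would strip out part of the effect we want; the pooled comparison gives the total causal effect.
Pooled: Drug N 42.9% vs Drug K 63.7%; Drug K is higher overall.

Drug K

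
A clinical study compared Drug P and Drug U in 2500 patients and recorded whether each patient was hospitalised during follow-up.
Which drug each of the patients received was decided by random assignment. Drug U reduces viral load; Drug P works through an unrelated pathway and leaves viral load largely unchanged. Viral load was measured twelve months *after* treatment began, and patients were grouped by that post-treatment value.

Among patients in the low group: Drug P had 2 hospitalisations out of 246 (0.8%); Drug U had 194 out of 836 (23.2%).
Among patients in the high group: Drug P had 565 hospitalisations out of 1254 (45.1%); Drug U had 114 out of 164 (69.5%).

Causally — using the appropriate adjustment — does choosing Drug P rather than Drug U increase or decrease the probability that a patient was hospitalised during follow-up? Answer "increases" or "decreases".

increases

Drug P is lower inside every viral load stratum but Drug U is lower in aggregate. Whether to stratify depends on how viral load relates to the drug.
Viral load is downstream of the drug. One should not condition on a consequence of treatment, so the overall rates are the right comparison.
Pooled: Drug P 37.8% vs Drug U 30.8%; Drug U is lower overall.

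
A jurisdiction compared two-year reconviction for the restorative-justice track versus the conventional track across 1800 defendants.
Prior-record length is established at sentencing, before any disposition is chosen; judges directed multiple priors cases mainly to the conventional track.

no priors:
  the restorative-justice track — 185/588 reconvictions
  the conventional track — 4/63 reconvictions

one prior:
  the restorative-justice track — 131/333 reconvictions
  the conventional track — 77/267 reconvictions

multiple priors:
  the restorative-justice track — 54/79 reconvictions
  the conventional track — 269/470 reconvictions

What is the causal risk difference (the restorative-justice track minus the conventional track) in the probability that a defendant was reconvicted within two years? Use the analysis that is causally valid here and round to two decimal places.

The prior-record length-specific comparison favours the conventional track throughout, but the pooled figures favour the restorative-justice track. The question is whether to condition on prior-record length.
Prior-record length differs across dispositions for reasons unrelated to any effect of the disposition itself, and it separately predicts the outcome — a classic confounder. We must compare within prior-record length levels.
Adjusting over the population distribution of prior-record length: 0.362·(0.315−0.063) + 0.333·(0.393−0.288) + 0.305·(0.684−0.572) = +0.160.

+0.16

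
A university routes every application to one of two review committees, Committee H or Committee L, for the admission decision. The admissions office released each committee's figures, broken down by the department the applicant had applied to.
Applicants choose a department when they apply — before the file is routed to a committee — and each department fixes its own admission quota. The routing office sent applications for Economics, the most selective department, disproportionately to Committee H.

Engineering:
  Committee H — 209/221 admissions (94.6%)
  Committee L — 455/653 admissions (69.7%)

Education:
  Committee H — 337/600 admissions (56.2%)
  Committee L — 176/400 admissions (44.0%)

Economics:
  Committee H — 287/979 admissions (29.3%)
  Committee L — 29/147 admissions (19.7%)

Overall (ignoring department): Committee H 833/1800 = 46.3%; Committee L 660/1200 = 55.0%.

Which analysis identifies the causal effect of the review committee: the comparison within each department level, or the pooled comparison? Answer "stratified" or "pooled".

The department-specific comparison favours Committee H throughout, but the pooled figures favour Committee L. The question is whether to condition on department.
The imbalance in department arose from how applicants were allocated, not from anything the review committee did; and department independently affects the outcome. The pooled gap is confounded — condition on department.
Within each level — Engineering: 94.6% vs 69.7%; Education: 56.2% vs 44.0%; Economics: 29.3% vs 19.7% — Committee H is higher every time.

stratified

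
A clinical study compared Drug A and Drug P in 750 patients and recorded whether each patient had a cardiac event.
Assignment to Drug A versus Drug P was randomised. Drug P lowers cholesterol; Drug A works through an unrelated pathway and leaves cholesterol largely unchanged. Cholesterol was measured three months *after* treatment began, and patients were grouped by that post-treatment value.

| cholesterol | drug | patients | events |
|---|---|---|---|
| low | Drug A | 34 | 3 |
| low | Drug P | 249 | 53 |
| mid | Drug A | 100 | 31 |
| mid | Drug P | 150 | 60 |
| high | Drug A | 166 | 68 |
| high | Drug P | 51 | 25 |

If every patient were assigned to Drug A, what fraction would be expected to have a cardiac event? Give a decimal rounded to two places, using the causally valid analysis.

Cholesterol is downstream of the drug. One should not condition on a consequence of treatment, so the overall rates are the right comparison.
So P(outcome | do(Drug A)) is just the pooled rate for Drug A: 102/300 = 0.340.

0.34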